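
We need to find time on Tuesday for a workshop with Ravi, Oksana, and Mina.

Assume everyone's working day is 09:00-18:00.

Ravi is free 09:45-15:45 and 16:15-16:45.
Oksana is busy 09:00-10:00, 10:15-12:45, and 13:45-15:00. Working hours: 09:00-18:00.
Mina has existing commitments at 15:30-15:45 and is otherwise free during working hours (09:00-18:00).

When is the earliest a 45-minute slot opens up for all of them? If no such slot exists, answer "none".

12:45

Oksana free within 09:00–18:00: 10:00–10:15, 12:45–13:45, 15:00–18:00.
Mina free within 09:00–18:00: 09:00–15:30, 15:45–18:00.
Ravi ∩ Oksana: 10:00–10:15, 12:45–13:45, 15:00–15:45, 16:15–16:45.
Ravi ∩ Oksana ∩ Mina: 10:00–10:15, 12:45–13:45, 15:00–15:30, 16:15–16:45.
Windows ≥ 45 min: 12:45–13:45.
Earliest such window starts at 12:45.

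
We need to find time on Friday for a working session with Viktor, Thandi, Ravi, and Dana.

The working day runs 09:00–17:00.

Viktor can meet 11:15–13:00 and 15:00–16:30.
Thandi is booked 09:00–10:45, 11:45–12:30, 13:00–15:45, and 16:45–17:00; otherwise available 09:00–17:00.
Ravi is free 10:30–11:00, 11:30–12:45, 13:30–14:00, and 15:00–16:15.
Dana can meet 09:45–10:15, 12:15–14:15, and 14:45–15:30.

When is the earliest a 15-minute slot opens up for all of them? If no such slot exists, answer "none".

Thandi free within 09:00–17:00: 10:45–11:45, 12:30–13:00, 15:45–16:45.
Viktor ∩ Thandi: 11:15–11:45, 12:30–13:00, 15:45–16:30.
Viktor ∩ Thandi ∩ Ravi: 11:30–11:45, 12:30–12:45, 15:45–16:15.
Viktor ∩ Thandi ∩ Ravi ∩ Dana: 12:30–12:45.
Windows ≥ 15 min: 12:30–12:45.
Earliest such window starts at 12:30.

12:30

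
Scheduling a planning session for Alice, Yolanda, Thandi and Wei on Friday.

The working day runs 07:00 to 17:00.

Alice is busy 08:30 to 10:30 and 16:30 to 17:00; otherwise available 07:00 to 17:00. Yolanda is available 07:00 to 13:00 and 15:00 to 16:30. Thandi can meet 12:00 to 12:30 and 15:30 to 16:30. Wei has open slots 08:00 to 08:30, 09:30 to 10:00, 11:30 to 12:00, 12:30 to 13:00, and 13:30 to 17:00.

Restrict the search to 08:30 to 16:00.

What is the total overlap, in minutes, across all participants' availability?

30 minutes

Alice free within 07:00–17:00: 07:00–08:30, 10:30–16:30.
Alice ∩ Yolanda: 07:00–08:30, 10:30–13:00, 15:00–16:30.
Alice ∩ Yolanda ∩ Thandi: 12:00–12:30, 15:30–16:30.
Alice ∩ Yolanda ∩ Thandi ∩ Wei: 15:30–16:30.
Restricted to 08:30–16:00: 15:30–16:00.
Total common minutes: 30.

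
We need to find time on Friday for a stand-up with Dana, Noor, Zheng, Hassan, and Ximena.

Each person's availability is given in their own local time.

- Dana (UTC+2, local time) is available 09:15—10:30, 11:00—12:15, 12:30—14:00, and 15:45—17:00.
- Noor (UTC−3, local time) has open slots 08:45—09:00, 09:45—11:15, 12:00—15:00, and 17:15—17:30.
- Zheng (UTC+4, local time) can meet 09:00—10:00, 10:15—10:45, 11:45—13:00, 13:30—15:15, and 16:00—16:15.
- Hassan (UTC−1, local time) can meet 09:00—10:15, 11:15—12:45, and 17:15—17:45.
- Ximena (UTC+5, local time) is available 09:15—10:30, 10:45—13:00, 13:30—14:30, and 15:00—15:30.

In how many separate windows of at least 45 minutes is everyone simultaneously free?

Dana → UTC: 07:15–08:30, 09:00–10:15, 10:30–12:00, 13:45–15:00.
Noor → UTC: 11:45–12:00, 12:45–14:15, 15:00–18:00, 20:15–20:30.
Zheng → UTC: 05:00–06:00, 06:15–06:45, 07:45–09:00, 09:30–11:15, 12:00–12:15.
Hassan → UTC: 10:00–11:15, 12:15–13:45, 18:15–18:45.
Ximena → UTC: 04:15–05:30, 05:45–08:00, 08:30–09:30, 10:00–10:30.
Dana ∩ Noor: 11:45–12:00, 13:45–14:15.
Dana ∩ Noor ∩ Zheng: (none).
Dana ∩ Noor ∩ Zheng ∩ Hassan: (none).
Dana ∩ Noor ∩ Zheng ∩ Hassan ∩ Ximena: (none).
Windows ≥ 45 min: (none).
That's 0 windows.

0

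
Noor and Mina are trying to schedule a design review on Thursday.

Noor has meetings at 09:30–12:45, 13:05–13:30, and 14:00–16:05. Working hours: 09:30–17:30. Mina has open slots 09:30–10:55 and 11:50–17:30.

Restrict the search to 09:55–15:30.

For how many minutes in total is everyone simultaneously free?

50 minutes

Noor free within 09:30–17:30: 12:45–13:05, 13:30–14:00, 16:05–17:30.
Noor ∩ Mina: 12:45–13:05, 13:30–14:00, 16:05–17:30.
Restricted to 09:55–15:30: 12:45–13:05, 13:30–14:00.
Total common minutes: 20 + 30 = 50.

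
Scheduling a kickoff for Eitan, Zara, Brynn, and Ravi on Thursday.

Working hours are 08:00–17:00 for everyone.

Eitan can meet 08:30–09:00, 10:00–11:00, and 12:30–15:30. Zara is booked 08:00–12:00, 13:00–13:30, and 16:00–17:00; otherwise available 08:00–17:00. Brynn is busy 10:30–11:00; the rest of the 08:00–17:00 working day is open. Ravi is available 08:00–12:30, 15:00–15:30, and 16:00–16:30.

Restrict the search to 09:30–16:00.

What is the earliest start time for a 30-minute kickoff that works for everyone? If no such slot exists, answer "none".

15:00

Zara free within 08:00–17:00: 12:00–13:00, 13:30–16:00.
Brynn free within 08:00–17:00: 08:00–10:30, 11:00–17:00.
Eitan ∩ Zara: 12:30–13:00, 13:30–15:30.
Eitan ∩ Zara ∩ Brynn: 12:30–13:00, 13:30–15:30.
Eitan ∩ Zara ∩ Brynn ∩ Ravi: 15:00–15:30.
Restricted to 09:30–16:00: 15:00–15:30.
Windows ≥ 30 min: 15:00–15:30.
Earliest such window starts at 15:00.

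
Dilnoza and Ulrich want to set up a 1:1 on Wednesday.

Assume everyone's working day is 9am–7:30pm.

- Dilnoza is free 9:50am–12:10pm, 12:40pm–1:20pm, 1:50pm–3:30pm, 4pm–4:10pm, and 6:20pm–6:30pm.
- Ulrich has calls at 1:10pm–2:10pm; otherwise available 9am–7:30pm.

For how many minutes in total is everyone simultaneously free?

270 minutes

Ulrich free within 09:00–19:30: 09:00–13:10, 14:10–19:30.
Dilnoza ∩ Ulrich: 09:50–12:10, 12:40–13:10, 14:10–15:30, 16:00–16:10, 18:20–18:30.
Total common minutes: 140 + 30 + 80 + 10 + 10 = 270.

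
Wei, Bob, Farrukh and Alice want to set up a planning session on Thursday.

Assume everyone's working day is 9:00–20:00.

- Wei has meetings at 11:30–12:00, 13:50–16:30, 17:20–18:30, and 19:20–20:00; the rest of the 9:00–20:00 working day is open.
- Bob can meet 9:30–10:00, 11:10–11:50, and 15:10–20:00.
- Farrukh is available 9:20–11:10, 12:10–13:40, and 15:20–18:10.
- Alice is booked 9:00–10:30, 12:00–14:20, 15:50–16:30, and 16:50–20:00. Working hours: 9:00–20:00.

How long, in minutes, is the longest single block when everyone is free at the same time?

Wei free within 09:00–20:00: 09:00–11:30, 12:00–13:50, 16:30–17:20, 18:30–19:20.
Alice free within 09:00–20:00: 10:30–12:00, 14:20–15:50, 16:30–16:50.
Wei ∩ Bob: 09:30–10:00, 11:10–11:30, 16:30–17:20, 18:30–19:20.
Wei ∩ Bob ∩ Farrukh: 09:30–10:00, 16:30–17:20.
Wei ∩ Bob ∩ Farrukh ∩ Alice: 16:30–16:50.
Single common window of 20 minutes.

20 minutes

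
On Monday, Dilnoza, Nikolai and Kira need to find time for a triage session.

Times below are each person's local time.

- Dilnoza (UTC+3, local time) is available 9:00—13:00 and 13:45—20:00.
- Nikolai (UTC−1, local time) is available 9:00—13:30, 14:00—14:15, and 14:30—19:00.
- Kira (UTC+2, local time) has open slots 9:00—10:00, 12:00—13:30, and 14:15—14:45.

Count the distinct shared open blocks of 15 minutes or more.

2

Dilnoza → UTC: 06:00–10:00, 10:45–17:00.
Nikolai → UTC: 10:00–14:30, 15:00–15:15, 15:30–20:00.
Kira → UTC: 07:00–08:00, 10:00–11:30, 12:15–12:45.
Dilnoza ∩ Nikolai: 10:45–14:30, 15:00–15:15, 15:30–17:00.
Dilnoza ∩ Nikolai ∩ Kira: 10:45–11:30, 12:15–12:45.
Windows ≥ 15 min: 10:45–11:30, 12:15–12:45.
That's 2 windows.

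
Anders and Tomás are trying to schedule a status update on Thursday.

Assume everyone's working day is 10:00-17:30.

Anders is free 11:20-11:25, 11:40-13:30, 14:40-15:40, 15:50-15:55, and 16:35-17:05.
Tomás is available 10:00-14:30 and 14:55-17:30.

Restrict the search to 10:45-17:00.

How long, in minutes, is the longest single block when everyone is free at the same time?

110 minutes

Anders ∩ Tomás: 11:20–11:25, 11:40–13:30, 14:55–15:40, 15:50–15:55, 16:35–17:05.
Restricted to 10:45–17:00: 11:20–11:25, 11:40–13:30, 14:55–15:40, 15:50–15:55, 16:35–17:00.
Common window lengths: 5, 110, 45, 5, 25 min; longest is 110.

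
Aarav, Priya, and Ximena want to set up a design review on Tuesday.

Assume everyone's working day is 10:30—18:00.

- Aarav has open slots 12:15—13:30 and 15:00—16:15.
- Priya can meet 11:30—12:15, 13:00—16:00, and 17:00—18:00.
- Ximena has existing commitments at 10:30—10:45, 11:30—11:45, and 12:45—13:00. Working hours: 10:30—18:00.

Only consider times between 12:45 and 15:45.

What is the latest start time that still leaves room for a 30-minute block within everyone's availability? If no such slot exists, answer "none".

Ximena free within 10:30–18:00: 10:45–11:30, 11:45–12:45, 13:00–18:00.
Aarav ∩ Priya: 13:00–13:30, 15:00–16:00.
Aarav ∩ Priya ∩ Ximena: 13:00–13:30, 15:00–16:00.
Restricted to 12:45–15:45: 13:00–13:30, 15:00–15:45.
Windows ≥ 30 min: 13:00–13:30, 15:00–15:45.
Latest start in the last window 15:00–15:45 is 15:45 − 30 min = 15:15.

15:15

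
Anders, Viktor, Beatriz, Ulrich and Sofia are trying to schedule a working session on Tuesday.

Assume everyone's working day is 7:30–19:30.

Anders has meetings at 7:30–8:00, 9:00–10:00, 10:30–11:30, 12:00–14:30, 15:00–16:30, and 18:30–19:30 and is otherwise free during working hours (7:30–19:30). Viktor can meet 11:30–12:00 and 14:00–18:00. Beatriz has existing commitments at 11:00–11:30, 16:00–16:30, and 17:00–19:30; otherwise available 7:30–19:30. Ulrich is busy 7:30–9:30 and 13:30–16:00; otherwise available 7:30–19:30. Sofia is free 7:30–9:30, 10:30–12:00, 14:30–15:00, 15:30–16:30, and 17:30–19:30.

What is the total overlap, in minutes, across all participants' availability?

30 minutes

Anders free within 07:30–19:30: 08:00–09:00, 10:00–10:30, 11:30–12:00, 14:30–15:00, 16:30–18:30.
Beatriz free within 07:30–19:30: 07:30–11:00, 11:30–16:00, 16:30–17:00.
Ulrich free within 07:30–19:30: 09:30–13:30, 16:00–19:30.
Anders ∩ Viktor: 11:30–12:00, 14:30–15:00, 16:30–18:00.
Anders ∩ Viktor ∩ Beatriz: 11:30–12:00, 14:30–15:00, 16:30–17:00.
Anders ∩ Viktor ∩ Beatriz ∩ Ulrich: 11:30–12:00, 16:30–17:00.
Anders ∩ Viktor ∩ Beatriz ∩ Ulrich ∩ Sofia: 11:30–12:00.
Total common minutes: 30.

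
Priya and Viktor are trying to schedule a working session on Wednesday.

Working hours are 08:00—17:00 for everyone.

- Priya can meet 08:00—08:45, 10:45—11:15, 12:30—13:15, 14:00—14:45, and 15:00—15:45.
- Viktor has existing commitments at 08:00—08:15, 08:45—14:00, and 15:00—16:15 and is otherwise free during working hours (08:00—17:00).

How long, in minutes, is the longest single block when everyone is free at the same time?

45 minutes

Viktor free within 08:00–17:00: 08:15–08:45, 14:00–15:00, 16:15–17:00.
Priya ∩ Viktor: 08:15–08:45, 14:00–14:45.
Common window lengths: 30, 45 min; longest is 45.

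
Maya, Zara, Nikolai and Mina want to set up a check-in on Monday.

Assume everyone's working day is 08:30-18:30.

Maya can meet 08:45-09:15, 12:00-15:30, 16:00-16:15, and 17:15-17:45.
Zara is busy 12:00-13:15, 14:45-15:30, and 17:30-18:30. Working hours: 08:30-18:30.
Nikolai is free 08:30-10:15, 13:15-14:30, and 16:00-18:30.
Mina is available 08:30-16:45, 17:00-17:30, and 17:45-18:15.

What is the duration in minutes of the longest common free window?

Zara free within 08:30–18:30: 08:30–12:00, 13:15–14:45, 15:30–17:30.
Maya ∩ Zara: 08:45–09:15, 13:15–14:45, 16:00–16:15, 17:15–17:30.
Maya ∩ Zara ∩ Nikolai: 08:45–09:15, 13:15–14:30, 16:00–16:15, 17:15–17:30.
Maya ∩ Zara ∩ Nikolai ∩ Mina: 08:45–09:15, 13:15–14:30, 16:00–16:15, 17:15–17:30.
Common window lengths: 30, 75, 15, 15 min; longest is 75.

75 minutes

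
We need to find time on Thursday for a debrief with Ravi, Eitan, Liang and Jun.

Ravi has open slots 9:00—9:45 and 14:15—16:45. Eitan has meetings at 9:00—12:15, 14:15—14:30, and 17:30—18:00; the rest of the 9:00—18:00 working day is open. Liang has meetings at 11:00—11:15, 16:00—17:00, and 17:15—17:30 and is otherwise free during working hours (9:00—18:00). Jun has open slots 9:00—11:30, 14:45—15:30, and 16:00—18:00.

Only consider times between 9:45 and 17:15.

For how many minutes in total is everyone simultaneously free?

Eitan free within 09:00–18:00: 12:15–14:15, 14:30–17:30.
Liang free within 09:00–18:00: 09:00–11:00, 11:15–16:00, 17:00–17:15, 17:30–18:00.
Ravi ∩ Eitan: 14:30–16:45.
Ravi ∩ Eitan ∩ Liang: 14:30–16:00.
Ravi ∩ Eitan ∩ Liang ∩ Jun: 14:45–15:30.
Restricted to 09:45–17:15: 14:45–15:30.
Total common minutes: 45.

45 minutes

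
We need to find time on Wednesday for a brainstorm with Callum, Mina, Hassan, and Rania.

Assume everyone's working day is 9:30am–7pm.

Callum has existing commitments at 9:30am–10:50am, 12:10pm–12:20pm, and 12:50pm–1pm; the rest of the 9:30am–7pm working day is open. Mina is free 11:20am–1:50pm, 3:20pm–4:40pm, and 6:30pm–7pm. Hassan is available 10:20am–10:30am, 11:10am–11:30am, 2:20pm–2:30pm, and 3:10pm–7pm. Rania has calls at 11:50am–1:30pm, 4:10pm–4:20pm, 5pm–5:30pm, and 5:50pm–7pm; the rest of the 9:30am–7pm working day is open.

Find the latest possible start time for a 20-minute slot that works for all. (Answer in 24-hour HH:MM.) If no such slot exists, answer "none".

Callum free within 09:30–19:00: 10:50–12:10, 12:20–12:50, 13:00–19:00.
Rania free within 09:30–19:00: 09:30–11:50, 13:30–16:10, 16:20–17:00, 17:30–17:50.
Callum ∩ Mina: 11:20–12:10, 12:20–12:50, 13:00–13:50, 15:20–16:40, 18:30–19:00.
Callum ∩ Mina ∩ Hassan: 11:20–11:30, 15:20–16:40, 18:30–19:00.
Callum ∩ Mina ∩ Hassan ∩ Rania: 11:20–11:30, 15:20–16:10, 16:20–16:40.
Windows ≥ 20 min: 15:20–16:10, 16:20–16:40.
Latest start in the last window 16:20–16:40 is 16:40 − 20 min = 16:20.

16:20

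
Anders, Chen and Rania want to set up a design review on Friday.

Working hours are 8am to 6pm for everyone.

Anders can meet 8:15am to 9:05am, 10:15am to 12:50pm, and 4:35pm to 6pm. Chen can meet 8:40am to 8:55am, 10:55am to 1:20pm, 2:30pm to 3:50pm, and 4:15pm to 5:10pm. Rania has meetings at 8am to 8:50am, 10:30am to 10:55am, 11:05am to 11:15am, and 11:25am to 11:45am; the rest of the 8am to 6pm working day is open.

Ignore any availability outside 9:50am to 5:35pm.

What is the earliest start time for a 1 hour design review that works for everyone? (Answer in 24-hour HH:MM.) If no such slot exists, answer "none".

Rania free within 08:00–18:00: 08:50–10:30, 10:55–11:05, 11:15–11:25, 11:45–18:00.
Anders ∩ Chen: 08:40–08:55, 10:55–12:50, 16:35–17:10.
Anders ∩ Chen ∩ Rania: 08:50–08:55, 10:55–11:05, 11:15–11:25, 11:45–12:50, 16:35–17:10.
Restricted to 09:50–17:35: 10:55–11:05, 11:15–11:25, 11:45–12:50, 16:35–17:10.
Windows ≥ 60 min: 11:45–12:50.
Earliest such window starts at 11:45.

11:45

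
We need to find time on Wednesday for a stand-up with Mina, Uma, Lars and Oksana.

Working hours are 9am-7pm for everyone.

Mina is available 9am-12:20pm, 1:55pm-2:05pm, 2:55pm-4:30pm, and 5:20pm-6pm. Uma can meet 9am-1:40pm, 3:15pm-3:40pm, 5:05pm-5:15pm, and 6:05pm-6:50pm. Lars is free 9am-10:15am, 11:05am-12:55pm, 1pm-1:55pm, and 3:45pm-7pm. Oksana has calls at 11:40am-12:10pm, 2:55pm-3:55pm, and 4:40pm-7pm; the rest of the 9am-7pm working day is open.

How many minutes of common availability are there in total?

120 minutes

Oksana free within 09:00–19:00: 09:00–11:40, 12:10–14:55, 15:55–16:40.
Mina ∩ Uma: 09:00–12:20, 15:15–15:40.
Mina ∩ Uma ∩ Lars: 09:00–10:15, 11:05–12:20.
Mina ∩ Uma ∩ Lars ∩ Oksana: 09:00–10:15, 11:05–11:40, 12:10–12:20.
Total common minutes: 75 + 35 + 10 = 120.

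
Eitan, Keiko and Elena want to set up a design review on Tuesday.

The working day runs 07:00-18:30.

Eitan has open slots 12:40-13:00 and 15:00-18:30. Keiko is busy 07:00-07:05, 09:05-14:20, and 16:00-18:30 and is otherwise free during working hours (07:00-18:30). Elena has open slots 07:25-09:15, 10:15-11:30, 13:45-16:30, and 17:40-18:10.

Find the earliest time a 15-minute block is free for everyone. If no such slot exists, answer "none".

15:00

Keiko free within 07:00–18:30: 07:05–09:05, 14:20–16:00.
Eitan ∩ Keiko: 15:00–16:00.
Eitan ∩ Keiko ∩ Elena: 15:00–16:00.
Windows ≥ 15 min: 15:00–16:00.
Earliest such window starts at 15:00.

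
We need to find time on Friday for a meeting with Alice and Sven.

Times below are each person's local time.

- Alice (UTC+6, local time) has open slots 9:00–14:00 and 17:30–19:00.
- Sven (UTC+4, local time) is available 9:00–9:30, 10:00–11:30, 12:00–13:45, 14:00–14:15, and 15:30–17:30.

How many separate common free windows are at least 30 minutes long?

Alice → UTC: 03:00–08:00, 11:30–13:00.
Sven → UTC: 05:00–05:30, 06:00–07:30, 08:00–09:45, 10:00–10:15, 11:30–13:30.
Alice ∩ Sven: 05:00–05:30, 06:00–07:30, 11:30–13:00.
Windows ≥ 30 min: 05:00–05:30, 06:00–07:30, 11:30–13:00.
That's 3 windows.

3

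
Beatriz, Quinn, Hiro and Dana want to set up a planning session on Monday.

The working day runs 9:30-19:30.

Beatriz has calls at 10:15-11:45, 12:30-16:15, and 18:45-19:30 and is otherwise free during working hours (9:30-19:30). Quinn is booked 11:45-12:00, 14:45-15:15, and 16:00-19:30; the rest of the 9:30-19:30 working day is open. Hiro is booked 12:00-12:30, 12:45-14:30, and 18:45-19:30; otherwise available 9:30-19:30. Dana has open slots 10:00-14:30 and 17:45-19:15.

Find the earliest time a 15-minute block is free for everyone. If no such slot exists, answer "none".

10:00

Beatriz free within 09:30–19:30: 09:30–10:15, 11:45–12:30, 16:15–18:45.
Quinn free within 09:30–19:30: 09:30–11:45, 12:00–14:45, 15:15–16:00.
Hiro free within 09:30–19:30: 09:30–12:00, 12:30–12:45, 14:30–18:45.
Beatriz ∩ Quinn: 09:30–10:15, 12:00–12:30.
Beatriz ∩ Quinn ∩ Hiro: 09:30–10:15.
Beatriz ∩ Quinn ∩ Hiro ∩ Dana: 10:00–10:15.
Windows ≥ 15 min: 10:00–10:15.
Earliest such window starts at 10:00.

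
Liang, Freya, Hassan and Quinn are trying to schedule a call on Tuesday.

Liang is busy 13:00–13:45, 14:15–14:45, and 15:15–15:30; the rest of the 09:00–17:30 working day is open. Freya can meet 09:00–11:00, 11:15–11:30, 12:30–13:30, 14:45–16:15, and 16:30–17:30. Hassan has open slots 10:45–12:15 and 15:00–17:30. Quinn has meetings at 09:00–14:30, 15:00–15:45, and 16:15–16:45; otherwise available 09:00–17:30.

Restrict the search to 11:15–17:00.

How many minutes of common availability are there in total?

45 minutes

Liang free within 09:00–17:30: 09:00–13:00, 13:45–14:15, 14:45–15:15, 15:30–17:30.
Quinn free within 09:00–17:30: 14:30–15:00, 15:45–16:15, 16:45–17:30.
Liang ∩ Freya: 09:00–11:00, 11:15–11:30, 12:30–13:00, 14:45–15:15, 15:30–16:15, 16:30–17:30.
Liang ∩ Freya ∩ Hassan: 10:45–11:00, 11:15–11:30, 15:00–15:15, 15:30–16:15, 16:30–17:30.
Liang ∩ Freya ∩ Hassan ∩ Quinn: 15:45–16:15, 16:45–17:30.
Restricted to 11:15–17:00: 15:45–16:15, 16:45–17:00.
Total common minutes: 30 + 15 = 45.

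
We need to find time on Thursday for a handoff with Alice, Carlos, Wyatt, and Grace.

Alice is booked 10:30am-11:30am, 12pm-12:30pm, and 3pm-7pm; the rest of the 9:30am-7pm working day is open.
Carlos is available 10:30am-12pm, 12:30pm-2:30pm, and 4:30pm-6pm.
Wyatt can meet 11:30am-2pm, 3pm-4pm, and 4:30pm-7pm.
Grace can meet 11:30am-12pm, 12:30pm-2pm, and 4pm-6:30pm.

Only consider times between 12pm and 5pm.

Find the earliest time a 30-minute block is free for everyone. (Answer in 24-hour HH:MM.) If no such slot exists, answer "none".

Alice free within 09:30–19:00: 09:30–10:30, 11:30–12:00, 12:30–15:00.
Alice ∩ Carlos: 11:30–12:00, 12:30–14:30.
Alice ∩ Carlos ∩ Wyatt: 11:30–12:00, 12:30–14:00.
Alice ∩ Carlos ∩ Wyatt ∩ Grace: 11:30–12:00, 12:30–14:00.
Restricted to 12:00–17:00: 12:30–14:00.
Windows ≥ 30 min: 12:30–14:00.
Earliest such window starts at 12:30.

12:30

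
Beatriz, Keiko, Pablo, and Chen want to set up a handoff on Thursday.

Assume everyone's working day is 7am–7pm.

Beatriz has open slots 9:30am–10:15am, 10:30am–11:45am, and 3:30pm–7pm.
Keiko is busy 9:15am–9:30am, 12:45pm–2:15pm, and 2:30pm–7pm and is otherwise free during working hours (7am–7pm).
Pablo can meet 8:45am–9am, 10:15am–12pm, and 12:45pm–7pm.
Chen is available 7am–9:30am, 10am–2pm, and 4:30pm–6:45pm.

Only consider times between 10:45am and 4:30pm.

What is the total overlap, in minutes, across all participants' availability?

60 minutes

Keiko free within 07:00–19:00: 07:00–09:15, 09:30–12:45, 14:15–14:30.
Beatriz ∩ Keiko: 09:30–10:15, 10:30–11:45.
Beatriz ∩ Keiko ∩ Pablo: 10:30–11:45.
Beatriz ∩ Keiko ∩ Pablo ∩ Chen: 10:30–11:45.
Restricted to 10:45–16:30: 10:45–11:45.
Total common minutes: 60.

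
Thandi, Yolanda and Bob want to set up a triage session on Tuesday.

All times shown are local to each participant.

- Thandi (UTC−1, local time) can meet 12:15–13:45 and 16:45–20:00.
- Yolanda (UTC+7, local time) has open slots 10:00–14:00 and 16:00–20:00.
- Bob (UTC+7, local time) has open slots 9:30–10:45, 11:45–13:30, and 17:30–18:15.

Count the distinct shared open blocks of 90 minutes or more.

0

Thandi → UTC: 13:15–14:45, 17:45–21:00.
Yolanda → UTC: 03:00–07:00, 09:00–13:00.
Bob → UTC: 02:30–03:45, 04:45–06:30, 10:30–11:15.
Thandi ∩ Yolanda: (none).
Thandi ∩ Yolanda ∩ Bob: (none).
Windows ≥ 90 min: (none).
That's 0 windows.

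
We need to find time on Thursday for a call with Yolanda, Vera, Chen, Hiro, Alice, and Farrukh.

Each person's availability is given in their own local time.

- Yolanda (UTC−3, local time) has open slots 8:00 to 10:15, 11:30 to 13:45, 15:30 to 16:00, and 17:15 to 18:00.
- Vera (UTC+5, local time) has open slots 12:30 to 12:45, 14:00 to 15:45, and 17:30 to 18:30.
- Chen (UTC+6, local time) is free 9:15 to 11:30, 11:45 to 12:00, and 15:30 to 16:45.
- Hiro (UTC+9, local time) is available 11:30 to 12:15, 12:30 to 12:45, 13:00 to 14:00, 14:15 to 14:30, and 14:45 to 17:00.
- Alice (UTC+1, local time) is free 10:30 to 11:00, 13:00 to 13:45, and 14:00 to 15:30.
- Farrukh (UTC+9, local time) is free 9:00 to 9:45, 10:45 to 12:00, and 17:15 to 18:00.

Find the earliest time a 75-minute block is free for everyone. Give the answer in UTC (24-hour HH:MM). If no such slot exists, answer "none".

Yolanda → UTC: 11:00–13:15, 14:30–16:45, 18:30–19:00, 20:15–21:00.
Vera → UTC: 07:30–07:45, 09:00–10:45, 12:30–13:30.
Chen → UTC: 03:15–05:30, 05:45–06:00, 09:30–10:45.
Hiro → UTC: 02:30–03:15, 03:30–03:45, 04:00–05:00, 05:15–05:30, 05:45–08:00.
Alice → UTC: 09:30–10:00, 12:00–12:45, 13:00–14:30.
Farrukh → UTC: 00:00–00:45, 01:45–03:00, 08:15–09:00.
Yolanda ∩ Vera: 12:30–13:15.
Yolanda ∩ Vera ∩ Chen: (none).
Yolanda ∩ Vera ∩ Chen ∩ Hiro: (none).
Yolanda ∩ Vera ∩ Chen ∩ Hiro ∩ Alice: (none).
Yolanda ∩ Vera ∩ Chen ∩ Hiro ∩ Alice ∩ Farrukh: (none).
Windows ≥ 75 min: (none).

none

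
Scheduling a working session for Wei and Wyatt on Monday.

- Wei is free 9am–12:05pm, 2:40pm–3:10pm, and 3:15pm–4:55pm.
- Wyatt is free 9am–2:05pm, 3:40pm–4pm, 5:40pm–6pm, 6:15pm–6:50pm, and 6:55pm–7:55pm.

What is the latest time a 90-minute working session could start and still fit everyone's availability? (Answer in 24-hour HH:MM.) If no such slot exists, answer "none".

Wei ∩ Wyatt: 09:00–12:05, 15:40–16:00.
Windows ≥ 90 min: 09:00–12:05.
Latest start in the last window 09:00–12:05 is 12:05 − 90 min = 10:35.

10:35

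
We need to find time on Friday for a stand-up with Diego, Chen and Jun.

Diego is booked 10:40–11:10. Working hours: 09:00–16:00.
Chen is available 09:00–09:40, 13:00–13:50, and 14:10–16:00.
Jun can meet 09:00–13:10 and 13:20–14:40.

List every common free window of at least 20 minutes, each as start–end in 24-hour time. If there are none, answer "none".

Diego free within 09:00–16:00: 09:00–10:40, 11:10–16:00.
Diego ∩ Chen: 09:00–09:40, 13:00–13:50, 14:10–16:00.
Diego ∩ Chen ∩ Jun: 09:00–09:40, 13:00–13:10, 13:20–13:50, 14:10–14:40.
Windows ≥ 20 min: 09:00–09:40, 13:20–13:50, 14:10–14:40.

09:00–09:40, 13:20–13:50, 14:10–14:40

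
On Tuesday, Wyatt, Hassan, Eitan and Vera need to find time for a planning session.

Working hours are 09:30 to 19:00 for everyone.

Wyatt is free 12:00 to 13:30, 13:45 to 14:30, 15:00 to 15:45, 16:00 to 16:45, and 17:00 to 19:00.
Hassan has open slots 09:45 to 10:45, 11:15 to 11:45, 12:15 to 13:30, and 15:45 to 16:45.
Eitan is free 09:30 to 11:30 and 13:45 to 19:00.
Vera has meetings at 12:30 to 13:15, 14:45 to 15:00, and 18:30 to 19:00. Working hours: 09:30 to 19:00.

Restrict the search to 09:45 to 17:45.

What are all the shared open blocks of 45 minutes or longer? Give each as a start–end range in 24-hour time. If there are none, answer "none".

16:00–16:45

Vera free within 09:30–19:00: 09:30–12:30, 13:15–14:45, 15:00–18:30.
Wyatt ∩ Hassan: 12:15–13:30, 16:00–16:45.
Wyatt ∩ Hassan ∩ Eitan: 16:00–16:45.
Wyatt ∩ Hassan ∩ Eitan ∩ Vera: 16:00–16:45.
Restricted to 09:45–17:45: 16:00–16:45.
Windows ≥ 45 min: 16:00–16:45.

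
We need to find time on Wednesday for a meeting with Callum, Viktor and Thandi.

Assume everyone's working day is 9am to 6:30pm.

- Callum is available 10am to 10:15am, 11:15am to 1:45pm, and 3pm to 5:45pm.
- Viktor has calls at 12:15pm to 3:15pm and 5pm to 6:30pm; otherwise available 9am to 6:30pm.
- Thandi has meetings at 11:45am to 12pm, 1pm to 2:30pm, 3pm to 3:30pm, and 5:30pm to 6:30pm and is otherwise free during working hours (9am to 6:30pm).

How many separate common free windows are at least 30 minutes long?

2

Viktor free within 09:00–18:30: 09:00–12:15, 15:15–17:00.
Thandi free within 09:00–18:30: 09:00–11:45, 12:00–13:00, 14:30–15:00, 15:30–17:30.
Callum ∩ Viktor: 10:00–10:15, 11:15–12:15, 15:15–17:00.
Callum ∩ Viktor ∩ Thandi: 10:00–10:15, 11:15–11:45, 12:00–12:15, 15:30–17:00.
Windows ≥ 30 min: 11:15–11:45, 15:30–17:00.
That's 2 windows.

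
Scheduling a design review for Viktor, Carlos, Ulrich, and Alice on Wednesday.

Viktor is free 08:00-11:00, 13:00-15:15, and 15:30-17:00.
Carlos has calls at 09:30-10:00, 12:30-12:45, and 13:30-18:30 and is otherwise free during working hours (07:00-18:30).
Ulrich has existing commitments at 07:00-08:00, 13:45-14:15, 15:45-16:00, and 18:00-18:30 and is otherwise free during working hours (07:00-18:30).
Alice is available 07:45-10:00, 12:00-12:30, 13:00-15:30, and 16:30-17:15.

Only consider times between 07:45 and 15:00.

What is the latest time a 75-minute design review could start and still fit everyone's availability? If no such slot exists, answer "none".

Carlos free within 07:00–18:30: 07:00–09:30, 10:00–12:30, 12:45–13:30.
Ulrich free within 07:00–18:30: 08:00–13:45, 14:15–15:45, 16:00–18:00.
Viktor ∩ Carlos: 08:00–09:30, 10:00–11:00, 13:00–13:30.
Viktor ∩ Carlos ∩ Ulrich: 08:00–09:30, 10:00–11:00, 13:00–13:30.
Viktor ∩ Carlos ∩ Ulrich ∩ Alice: 08:00–09:30, 13:00–13:30.
Restricted to 07:45–15:00: 08:00–09:30, 13:00–13:30.
Windows ≥ 75 min: 08:00–09:30.
Latest start in the last window 08:00–09:30 is 09:30 − 75 min = 08:15.

08:15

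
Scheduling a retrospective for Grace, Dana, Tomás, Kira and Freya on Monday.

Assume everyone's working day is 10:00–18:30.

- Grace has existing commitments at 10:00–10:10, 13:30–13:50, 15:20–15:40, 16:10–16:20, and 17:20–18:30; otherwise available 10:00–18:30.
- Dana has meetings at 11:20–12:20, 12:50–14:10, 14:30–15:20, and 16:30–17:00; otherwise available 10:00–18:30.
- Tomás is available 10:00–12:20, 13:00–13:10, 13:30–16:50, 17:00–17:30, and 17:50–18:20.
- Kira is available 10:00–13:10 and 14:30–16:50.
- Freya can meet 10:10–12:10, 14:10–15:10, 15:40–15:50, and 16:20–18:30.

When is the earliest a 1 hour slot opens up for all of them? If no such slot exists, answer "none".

Grace free within 10:00–18:30: 10:10–13:30, 13:50–15:20, 15:40–16:10, 16:20–17:20.
Dana free within 10:00–18:30: 10:00–11:20, 12:20–12:50, 14:10–14:30, 15:20–16:30, 17:00–18:30.
Grace ∩ Dana: 10:10–11:20, 12:20–12:50, 14:10–14:30, 15:40–16:10, 16:20–16:30, 17:00–17:20.
Grace ∩ Dana ∩ Tomás: 10:10–11:20, 14:10–14:30, 15:40–16:10, 16:20–16:30, 17:00–17:20.
Grace ∩ Dana ∩ Tomás ∩ Kira: 10:10–11:20, 15:40–16:10, 16:20–16:30.
Grace ∩ Dana ∩ Tomás ∩ Kira ∩ Freya: 10:10–11:20, 15:40–15:50, 16:20–16:30.
Windows ≥ 60 min: 10:10–11:20.
Earliest such window starts at 10:10.

10:10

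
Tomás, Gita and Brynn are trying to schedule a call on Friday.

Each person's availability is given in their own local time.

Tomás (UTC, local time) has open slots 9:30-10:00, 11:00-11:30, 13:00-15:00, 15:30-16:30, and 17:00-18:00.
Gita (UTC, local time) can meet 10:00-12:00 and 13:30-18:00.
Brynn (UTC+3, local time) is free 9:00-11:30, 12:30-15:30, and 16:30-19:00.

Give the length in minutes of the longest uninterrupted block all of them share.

Tomás → UTC: 09:30–10:00, 11:00–11:30, 13:00–15:00, 15:30–16:30, 17:00–18:00.
Gita → UTC: 10:00–12:00, 13:30–18:00.
Brynn → UTC: 06:00–08:30, 09:30–12:30, 13:30–16:00.
Tomás ∩ Gita: 11:00–11:30, 13:30–15:00, 15:30–16:30, 17:00–18:00.
Tomás ∩ Gita ∩ Brynn: 11:00–11:30, 13:30–15:00, 15:30–16:00.
Common window lengths: 30, 90, 30 min; longest is 90.

90 minutes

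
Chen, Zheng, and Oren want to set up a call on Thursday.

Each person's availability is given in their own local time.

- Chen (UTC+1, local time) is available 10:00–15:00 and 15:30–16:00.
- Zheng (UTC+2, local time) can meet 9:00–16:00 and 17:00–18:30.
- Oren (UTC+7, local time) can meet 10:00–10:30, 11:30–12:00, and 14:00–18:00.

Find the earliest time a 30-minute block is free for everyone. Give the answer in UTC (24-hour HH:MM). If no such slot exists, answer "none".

Chen → UTC: 09:00–14:00, 14:30–15:00.
Zheng → UTC: 07:00–14:00, 15:00–16:30.
Oren → UTC: 03:00–03:30, 04:30–05:00, 07:00–11:00.
Chen ∩ Zheng: 09:00–14:00.
Chen ∩ Zheng ∩ Oren: 09:00–11:00.
Windows ≥ 30 min: 09:00–11:00.
Earliest such window starts at 09:00.

09:00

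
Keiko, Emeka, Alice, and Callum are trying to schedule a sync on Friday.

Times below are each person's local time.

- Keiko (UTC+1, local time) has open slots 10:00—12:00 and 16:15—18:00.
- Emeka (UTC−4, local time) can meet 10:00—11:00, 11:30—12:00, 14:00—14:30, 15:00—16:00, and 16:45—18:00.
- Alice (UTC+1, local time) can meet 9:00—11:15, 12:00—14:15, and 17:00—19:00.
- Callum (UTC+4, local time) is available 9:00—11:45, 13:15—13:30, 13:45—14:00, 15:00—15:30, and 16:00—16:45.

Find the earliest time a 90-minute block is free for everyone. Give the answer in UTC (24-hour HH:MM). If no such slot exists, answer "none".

none

Keiko → UTC: 09:00–11:00, 15:15–17:00.
Emeka → UTC: 14:00–15:00, 15:30–16:00, 18:00–18:30, 19:00–20:00, 20:45–22:00.
Alice → UTC: 08:00–10:15, 11:00–13:15, 16:00–18:00.
Callum → UTC: 05:00–07:45, 09:15–09:30, 09:45–10:00, 11:00–11:30, 12:00–12:45.
Keiko ∩ Emeka: 15:30–16:00.
Keiko ∩ Emeka ∩ Alice: (none).
Keiko ∩ Emeka ∩ Alice ∩ Callum: (none).
Windows ≥ 90 min: (none).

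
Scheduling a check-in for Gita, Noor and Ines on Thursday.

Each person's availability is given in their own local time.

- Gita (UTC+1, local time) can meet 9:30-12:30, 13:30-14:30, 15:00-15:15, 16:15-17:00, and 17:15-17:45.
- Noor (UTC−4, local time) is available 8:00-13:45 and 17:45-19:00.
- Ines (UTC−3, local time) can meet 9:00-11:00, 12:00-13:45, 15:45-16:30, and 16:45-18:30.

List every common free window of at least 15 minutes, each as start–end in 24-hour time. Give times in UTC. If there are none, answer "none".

Gita → UTC: 08:30–11:30, 12:30–13:30, 14:00–14:15, 15:15–16:00, 16:15–16:45.
Noor → UTC: 12:00–17:45, 21:45–23:00.
Ines → UTC: 12:00–14:00, 15:00–16:45, 18:45–19:30, 19:45–21:30.
Gita ∩ Noor: 12:30–13:30, 14:00–14:15, 15:15–16:00, 16:15–16:45.
Gita ∩ Noor ∩ Ines: 12:30–13:30, 15:15–16:00, 16:15–16:45.
Windows ≥ 15 min: 12:30–13:30, 15:15–16:00, 16:15–16:45.

12:30–13:30, 15:15–16:00, 16:15–16:45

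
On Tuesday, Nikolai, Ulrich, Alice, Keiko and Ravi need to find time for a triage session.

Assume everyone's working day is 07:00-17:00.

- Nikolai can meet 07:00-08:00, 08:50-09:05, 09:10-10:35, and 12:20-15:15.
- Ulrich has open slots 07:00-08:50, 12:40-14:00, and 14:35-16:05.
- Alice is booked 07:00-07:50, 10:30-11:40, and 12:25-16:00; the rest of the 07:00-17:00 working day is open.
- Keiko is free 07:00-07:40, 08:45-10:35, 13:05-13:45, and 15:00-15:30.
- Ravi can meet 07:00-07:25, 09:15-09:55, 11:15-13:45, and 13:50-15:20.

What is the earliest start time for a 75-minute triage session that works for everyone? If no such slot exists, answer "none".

none

Alice free within 07:00–17:00: 07:50–10:30, 11:40–12:25, 16:00–17:00.
Nikolai ∩ Ulrich: 07:00–08:00, 12:40–14:00, 14:35–15:15.
Nikolai ∩ Ulrich ∩ Alice: 07:50–08:00.
Nikolai ∩ Ulrich ∩ Alice ∩ Keiko: (none).
Nikolai ∩ Ulrich ∩ Alice ∩ Keiko ∩ Ravi: (none).
Windows ≥ 75 min: (none).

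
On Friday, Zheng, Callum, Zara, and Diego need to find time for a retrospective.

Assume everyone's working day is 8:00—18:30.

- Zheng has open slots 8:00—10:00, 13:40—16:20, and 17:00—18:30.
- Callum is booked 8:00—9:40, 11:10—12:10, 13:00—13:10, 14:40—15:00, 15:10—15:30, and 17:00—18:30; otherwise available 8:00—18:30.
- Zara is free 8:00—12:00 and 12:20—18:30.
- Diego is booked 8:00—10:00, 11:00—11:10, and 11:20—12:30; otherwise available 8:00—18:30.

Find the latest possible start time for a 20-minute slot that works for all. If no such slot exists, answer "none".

16:00

Callum free within 08:00–18:30: 09:40–11:10, 12:10–13:00, 13:10–14:40, 15:00–15:10, 15:30–17:00.
Diego free within 08:00–18:30: 10:00–11:00, 11:10–11:20, 12:30–18:30.
Zheng ∩ Callum: 09:40–10:00, 13:40–14:40, 15:00–15:10, 15:30–16:20.
Zheng ∩ Callum ∩ Zara: 09:40–10:00, 13:40–14:40, 15:00–15:10, 15:30–16:20.
Zheng ∩ Callum ∩ Zara ∩ Diego: 13:40–14:40, 15:00–15:10, 15:30–16:20.
Windows ≥ 20 min: 13:40–14:40, 15:30–16:20.
Latest start in the last window 15:30–16:20 is 16:20 − 20 min = 16:00.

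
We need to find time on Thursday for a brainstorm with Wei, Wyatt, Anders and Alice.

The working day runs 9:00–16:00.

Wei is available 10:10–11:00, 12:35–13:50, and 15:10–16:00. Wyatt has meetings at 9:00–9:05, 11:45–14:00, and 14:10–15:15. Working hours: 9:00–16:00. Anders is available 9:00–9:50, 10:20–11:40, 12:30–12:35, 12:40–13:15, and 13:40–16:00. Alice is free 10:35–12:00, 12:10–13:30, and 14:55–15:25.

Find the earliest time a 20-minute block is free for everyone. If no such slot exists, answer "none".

10:35

Wyatt free within 09:00–16:00: 09:05–11:45, 14:00–14:10, 15:15–16:00.
Wei ∩ Wyatt: 10:10–11:00, 15:15–16:00.
Wei ∩ Wyatt ∩ Anders: 10:20–11:00, 15:15–16:00.
Wei ∩ Wyatt ∩ Anders ∩ Alice: 10:35–11:00, 15:15–15:25.
Windows ≥ 20 min: 10:35–11:00.
Earliest such window starts at 10:35.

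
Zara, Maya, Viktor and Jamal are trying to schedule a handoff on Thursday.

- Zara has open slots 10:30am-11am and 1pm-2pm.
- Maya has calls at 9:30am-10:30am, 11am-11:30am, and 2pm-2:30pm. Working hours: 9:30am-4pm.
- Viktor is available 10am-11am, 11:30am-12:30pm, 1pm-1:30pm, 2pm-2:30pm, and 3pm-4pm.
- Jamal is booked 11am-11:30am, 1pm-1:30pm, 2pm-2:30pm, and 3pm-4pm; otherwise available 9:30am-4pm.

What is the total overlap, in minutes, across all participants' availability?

Maya free within 09:30–16:00: 10:30–11:00, 11:30–14:00, 14:30–16:00.
Jamal free within 09:30–16:00: 09:30–11:00, 11:30–13:00, 13:30–14:00, 14:30–15:00.
Zara ∩ Maya: 10:30–11:00, 13:00–14:00.
Zara ∩ Maya ∩ Viktor: 10:30–11:00, 13:00–13:30.
Zara ∩ Maya ∩ Viktor ∩ Jamal: 10:30–11:00.
Total common minutes: 30.

30 minutes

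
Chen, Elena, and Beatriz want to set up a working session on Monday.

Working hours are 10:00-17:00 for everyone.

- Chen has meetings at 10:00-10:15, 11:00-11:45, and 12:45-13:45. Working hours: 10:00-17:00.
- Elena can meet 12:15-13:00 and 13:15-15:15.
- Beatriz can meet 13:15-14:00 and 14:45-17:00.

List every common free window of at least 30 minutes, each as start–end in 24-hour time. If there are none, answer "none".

Chen free within 10:00–17:00: 10:15–11:00, 11:45–12:45, 13:45–17:00.
Chen ∩ Elena: 12:15–12:45, 13:45–15:15.
Chen ∩ Elena ∩ Beatriz: 13:45–14:00, 14:45–15:15.
Windows ≥ 30 min: 14:45–15:15.

14:45–15:15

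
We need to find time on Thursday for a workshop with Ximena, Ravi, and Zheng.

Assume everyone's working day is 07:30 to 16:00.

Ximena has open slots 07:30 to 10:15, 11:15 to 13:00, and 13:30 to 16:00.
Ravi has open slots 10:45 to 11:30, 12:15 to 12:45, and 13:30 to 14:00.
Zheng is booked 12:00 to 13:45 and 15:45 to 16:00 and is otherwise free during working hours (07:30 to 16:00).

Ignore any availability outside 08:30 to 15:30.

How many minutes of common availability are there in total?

Zheng free within 07:30–16:00: 07:30–12:00, 13:45–15:45.
Ximena ∩ Ravi: 11:15–11:30, 12:15–12:45, 13:30–14:00.
Ximena ∩ Ravi ∩ Zheng: 11:15–11:30, 13:45–14:00.
Restricted to 08:30–15:30: 11:15–11:30, 13:45–14:00.
Total common minutes: 15 + 15 = 30.

30 minutes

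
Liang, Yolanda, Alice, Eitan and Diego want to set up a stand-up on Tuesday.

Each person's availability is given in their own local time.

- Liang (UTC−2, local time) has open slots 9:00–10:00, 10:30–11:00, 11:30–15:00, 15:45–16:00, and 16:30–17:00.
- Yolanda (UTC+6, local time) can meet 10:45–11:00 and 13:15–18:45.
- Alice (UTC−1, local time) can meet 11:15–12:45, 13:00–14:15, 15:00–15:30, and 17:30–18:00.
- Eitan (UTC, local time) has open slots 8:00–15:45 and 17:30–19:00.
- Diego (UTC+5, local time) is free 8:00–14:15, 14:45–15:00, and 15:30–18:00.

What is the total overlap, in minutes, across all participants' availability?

15 minutes

Liang → UTC: 11:00–12:00, 12:30–13:00, 13:30–17:00, 17:45–18:00, 18:30–19:00.
Yolanda → UTC: 04:45–05:00, 07:15–12:45.
Alice → UTC: 12:15–13:45, 14:00–15:15, 16:00–16:30, 18:30–19:00.
Eitan → UTC: 08:00–15:45, 17:30–19:00.
Diego → UTC: 03:00–09:15, 09:45–10:00, 10:30–13:00.
Liang ∩ Yolanda: 11:00–12:00, 12:30–12:45.
Liang ∩ Yolanda ∩ Alice: 12:30–12:45.
Liang ∩ Yolanda ∩ Alice ∩ Eitan: 12:30–12:45.
Liang ∩ Yolanda ∩ Alice ∩ Eitan ∩ Diego: 12:30–12:45.
Total common minutes: 15.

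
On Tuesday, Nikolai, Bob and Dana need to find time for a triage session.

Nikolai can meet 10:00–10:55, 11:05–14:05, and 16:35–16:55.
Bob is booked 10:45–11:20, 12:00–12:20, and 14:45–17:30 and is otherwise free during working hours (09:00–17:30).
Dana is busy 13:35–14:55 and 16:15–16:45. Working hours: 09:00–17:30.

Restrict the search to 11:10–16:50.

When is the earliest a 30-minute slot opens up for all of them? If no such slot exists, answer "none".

Bob free within 09:00–17:30: 09:00–10:45, 11:20–12:00, 12:20–14:45.
Dana free within 09:00–17:30: 09:00–13:35, 14:55–16:15, 16:45–17:30.
Nikolai ∩ Bob: 10:00–10:45, 11:20–12:00, 12:20–14:05.
Nikolai ∩ Bob ∩ Dana: 10:00–10:45, 11:20–12:00, 12:20–13:35.
Restricted to 11:10–16:50: 11:20–12:00, 12:20–13:35.
Windows ≥ 30 min: 11:20–12:00, 12:20–13:35.
Earliest such window starts at 11:20.

11:20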